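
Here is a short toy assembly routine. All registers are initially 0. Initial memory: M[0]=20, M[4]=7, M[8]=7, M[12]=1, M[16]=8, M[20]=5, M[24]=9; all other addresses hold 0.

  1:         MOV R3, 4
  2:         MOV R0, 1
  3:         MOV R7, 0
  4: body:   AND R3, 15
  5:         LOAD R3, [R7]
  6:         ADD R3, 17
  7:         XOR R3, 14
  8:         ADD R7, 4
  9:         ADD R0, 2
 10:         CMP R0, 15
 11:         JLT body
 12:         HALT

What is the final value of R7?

28

after MOV R3, 4: R3=4
after MOV R0, 1: R0=1
after MOV R7, 0: R7=0
after AND R3, 15: R3=4&15=4
after LOAD R3, [R7]: R3=M[0]=20
after ADD R3, 17: R3=20+17=37
after XOR R3, 14: R3=37^14=43
after ADD R7, 4: R7=0+4=4
after ADD R0, 2: R0=1+2=3
CMP R0, 15  (cmp 3,15)
JLT body: taken
after AND R3, 15: R3=43&15=11
after LOAD R3, [R7]: R3=M[4]=7
after ADD R3, 17: R3=7+17=24
after XOR R3, 14: R3=24^14=22
after ADD R7, 4: R7=4+4=8
after ADD R0, 2: R0=3+2=5
CMP R0, 15  (cmp 5,15)
JLT body: taken
after AND R3, 15: R3=22&15=6
after LOAD R3, [R7]: R3=M[8]=7
after ADD R3, 17: R3=7+17=24
after XOR R3, 14: R3=24^14=22
after ADD R7, 4: R7=8+4=12
after ADD R0, 2: R0=5+2=7
CMP R0, 15  (cmp 7,15)
JLT body: taken
after AND R3, 15: R3=22&15=6
after LOAD R3, [R7]: R3=M[12]=1
after ADD R3, 17: R3=1+17=18
after XOR R3, 14: R3=18^14=28
after ADD R7, 4: R7=12+4=16
after ADD R0, 2: R0=7+2=9
CMP R0, 15  (cmp 9,15)
JLT body: taken
after AND R3, 15: R3=28&15=12
after LOAD R3, [R7]: R3=M[16]=8
after ADD R3, 17: R3=8+17=25
after XOR R3, 14: R3=25^14=23
after ADD R7, 4: R7=16+4=20
after ADD R0, 2: R0=9+2=11
CMP R0, 15  (cmp 11,15)
JLT body: taken
after AND R3, 15: R3=23&15=7
after LOAD R3, [R7]: R3=M[20]=5
after ADD R3, 17: R3=5+17=22
after XOR R3, 14: R3=22^14=24
after ADD R7, 4: R7=20+4=24
after ADD R0, 2: R0=11+2=13
CMP R0, 15  (cmp 13,15)
JLT body: taken
after AND R3, 15: R3=24&15=8
after LOAD R3, [R7]: R3=M[24]=9
after ADD R3, 17: R3=9+17=26
after XOR R3, 14: R3=26^14=20
after ADD R7, 4: R7=24+4=28
after ADD R0, 2: R0=13+2=15
CMP R0, 15  (cmp 15,15)
JLT body: not taken
halt.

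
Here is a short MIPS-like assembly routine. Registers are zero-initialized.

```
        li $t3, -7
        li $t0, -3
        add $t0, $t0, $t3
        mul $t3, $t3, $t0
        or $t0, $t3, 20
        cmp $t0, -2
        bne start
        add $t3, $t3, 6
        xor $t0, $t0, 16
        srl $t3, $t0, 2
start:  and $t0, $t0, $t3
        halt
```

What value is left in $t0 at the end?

after li $t3, -7: $t3=-7
after li $t0, -3: $t0=-3
after add $t0, $t0, $t3: $t0=(-3)+(-7)=-10
after mul $t3, $t3, $t0: $t3=(-7)*(-10)=70
after or $t0, $t3, 20: $t0=70|20=86
cmp $t0, -2  (cmp 86,-2)
bne start: taken
after and $t0, $t0, $t3: $t0=86&70=70
halt.

70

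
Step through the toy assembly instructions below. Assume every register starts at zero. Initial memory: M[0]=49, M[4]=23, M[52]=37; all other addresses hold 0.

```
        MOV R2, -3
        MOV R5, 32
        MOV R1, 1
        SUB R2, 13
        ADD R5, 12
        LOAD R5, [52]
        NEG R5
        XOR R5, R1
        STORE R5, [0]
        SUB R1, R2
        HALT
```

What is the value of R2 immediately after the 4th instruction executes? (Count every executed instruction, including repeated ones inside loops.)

-16

MOV R2, -3 → R2=-3
MOV R5, 32 → R5=32
MOV R1, 1 → R1=1
SUB R2, 13 → R2=(-3)-13=-16
After step 4: R2 = -16.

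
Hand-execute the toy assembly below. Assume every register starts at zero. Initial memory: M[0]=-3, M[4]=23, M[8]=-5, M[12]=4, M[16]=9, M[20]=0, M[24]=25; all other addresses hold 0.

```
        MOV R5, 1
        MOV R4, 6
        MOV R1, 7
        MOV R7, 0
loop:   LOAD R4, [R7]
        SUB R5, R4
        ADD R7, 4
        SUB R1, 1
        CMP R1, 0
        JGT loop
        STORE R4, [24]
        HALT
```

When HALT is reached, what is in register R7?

28

after MOV R5, 1: R5=1
after MOV R4, 6: R4=6
after MOV R1, 7: R1=7
after MOV R7, 0: R7=0
after LOAD R4, [R7]: R4=M[0]=-3
after SUB R5, R4: R5=1-(-3)=4
after ADD R7, 4: R7=0+4=4
after SUB R1, 1: R1=7-1=6
CMP R1, 0  (cmp 6,0)
JGT loop: taken
after LOAD R4, [R7]: R4=M[4]=23
after SUB R5, R4: R5=4-23=-19
after ADD R7, 4: R7=4+4=8
after SUB R1, 1: R1=6-1=5
CMP R1, 0  (cmp 5,0)
JGT loop: taken
after LOAD R4, [R7]: R4=M[8]=-5
after SUB R5, R4: R5=(-19)-(-5)=-14
after ADD R7, 4: R7=8+4=12
after SUB R1, 1: R1=5-1=4
CMP R1, 0  (cmp 4,0)
JGT loop: taken
after LOAD R4, [R7]: R4=M[12]=4
after SUB R5, R4: R5=(-14)-4=-18
after ADD R7, 4: R7=12+4=16
after SUB R1, 1: R1=4-1=3
CMP R1, 0  (cmp 3,0)
JGT loop: taken
after LOAD R4, [R7]: R4=M[16]=9
after SUB R5, R4: R5=(-18)-9=-27
after ADD R7, 4: R7=16+4=20
after SUB R1, 1: R1=3-1=2
CMP R1, 0  (cmp 2,0)
JGT loop: taken
after LOAD R4, [R7]: R4=M[20]=0
after SUB R5, R4: R5=(-27)-0=-27
after ADD R7, 4: R7=20+4=24
after SUB R1, 1: R1=2-1=1
CMP R1, 0  (cmp 1,0)
JGT loop: taken
after LOAD R4, [R7]: R4=M[24]=25
after SUB R5, R4: R5=(-27)-25=-52
after ADD R7, 4: R7=24+4=28
after SUB R1, 1: R1=1-1=0
CMP R1, 0  (cmp 0,0)
JGT loop: not taken
STORE R4, [24] → M[24]=25
halt.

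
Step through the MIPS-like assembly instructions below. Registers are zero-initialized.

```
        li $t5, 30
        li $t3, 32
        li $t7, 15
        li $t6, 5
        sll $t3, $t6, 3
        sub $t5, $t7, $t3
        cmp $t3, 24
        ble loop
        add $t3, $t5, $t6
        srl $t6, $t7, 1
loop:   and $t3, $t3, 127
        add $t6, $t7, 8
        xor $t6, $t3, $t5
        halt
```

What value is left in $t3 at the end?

108

after li $t5, 30: $t5=30
after li $t3, 32: $t3=32
after li $t7, 15: $t7=15
after li $t6, 5: $t6=5
after sll $t3, $t6, 3: $t3=5<<3=40
after sub $t5, $t7, $t3: $t5=15-40=-25
cmp $t3, 24  (cmp 40,24)
ble loop: not taken
after add $t3, $t5, $t6: $t3=(-25)+5=-20
after srl $t6, $t7, 1: $t6=15>>1=7
after and $t3, $t3, 127: $t3=(-20)&127=108
after add $t6, $t7, 8: $t6=15+8=23
after xor $t6, $t3, $t5: $t6=108^(-25)=-117
halt.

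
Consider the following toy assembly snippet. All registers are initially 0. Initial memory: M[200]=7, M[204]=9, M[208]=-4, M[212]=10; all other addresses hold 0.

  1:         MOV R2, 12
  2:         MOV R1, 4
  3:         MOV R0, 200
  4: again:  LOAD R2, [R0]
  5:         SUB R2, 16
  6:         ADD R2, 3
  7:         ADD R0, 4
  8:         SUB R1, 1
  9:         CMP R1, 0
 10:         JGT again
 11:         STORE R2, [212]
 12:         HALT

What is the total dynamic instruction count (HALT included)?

33

after MOV R2, 12: R2=12
after MOV R1, 4: R1=4
after MOV R0, 200: R0=200
after LOAD R2, [R0]: R2=M[200]=7
after SUB R2, 16: R2=7-16=-9
after ADD R2, 3: R2=(-9)+3=-6
after ADD R0, 4: R0=200+4=204
after SUB R1, 1: R1=4-1=3
CMP R1, 0  (cmp 3,0)
JGT again: taken
after LOAD R2, [R0]: R2=M[204]=9
after SUB R2, 16: R2=9-16=-7
after ADD R2, 3: R2=(-7)+3=-4
after ADD R0, 4: R0=204+4=208
after SUB R1, 1: R1=3-1=2
CMP R1, 0  (cmp 2,0)
JGT again: taken
after LOAD R2, [R0]: R2=M[208]=-4
after SUB R2, 16: R2=(-4)-16=-20
after ADD R2, 3: R2=(-20)+3=-17
after ADD R0, 4: R0=208+4=212
after SUB R1, 1: R1=2-1=1
CMP R1, 0  (cmp 1,0)
JGT again: taken
after LOAD R2, [R0]: R2=M[212]=10
after SUB R2, 16: R2=10-16=-6
after ADD R2, 3: R2=(-6)+3=-3
after ADD R0, 4: R0=212+4=216
after SUB R1, 1: R1=1-1=0
CMP R1, 0  (cmp 0,0)
JGT again: not taken
STORE R2, [212] → M[212]=-3
halt.
Total executed instructions: 33.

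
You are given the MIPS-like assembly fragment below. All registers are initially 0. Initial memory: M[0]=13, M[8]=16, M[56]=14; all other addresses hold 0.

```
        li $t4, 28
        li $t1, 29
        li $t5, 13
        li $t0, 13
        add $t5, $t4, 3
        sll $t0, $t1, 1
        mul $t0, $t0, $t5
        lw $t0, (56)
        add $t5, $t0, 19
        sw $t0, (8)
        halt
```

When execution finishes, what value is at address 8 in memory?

14

after li $t4, 28: $t4=28
after li $t1, 29: $t1=29
after li $t5, 13: $t5=13
after li $t0, 13: $t0=13
after add $t5, $t4, 3: $t5=28+3=31
after sll $t0, $t1, 1: $t0=29<<1=58
after mul $t0, $t0, $t5: $t0=58*31=1798
after lw $t0, (56): $t0=M[56]=14
after add $t5, $t0, 19: $t5=14+19=33
sw $t0, (8) → M[8]=14
halt.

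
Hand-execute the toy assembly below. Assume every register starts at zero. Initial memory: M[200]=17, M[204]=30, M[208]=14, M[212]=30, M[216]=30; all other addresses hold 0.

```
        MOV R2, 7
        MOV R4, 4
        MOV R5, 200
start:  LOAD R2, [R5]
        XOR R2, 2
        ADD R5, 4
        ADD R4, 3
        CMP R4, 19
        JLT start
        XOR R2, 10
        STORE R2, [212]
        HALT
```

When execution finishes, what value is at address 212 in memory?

22

after MOV R2, 7: R2=7
after MOV R4, 4: R4=4
after MOV R5, 200: R5=200
after LOAD R2, [R5]: R2=M[200]=17
after XOR R2, 2: R2=17^2=19
after ADD R5, 4: R5=200+4=204
after ADD R4, 3: R4=4+3=7
CMP R4, 19  (cmp 7,19)
JLT start: taken
after LOAD R2, [R5]: R2=M[204]=30
after XOR R2, 2: R2=30^2=28
after ADD R5, 4: R5=204+4=208
after ADD R4, 3: R4=7+3=10
CMP R4, 19  (cmp 10,19)
JLT start: taken
after LOAD R2, [R5]: R2=M[208]=14
after XOR R2, 2: R2=14^2=12
after ADD R5, 4: R5=208+4=212
after ADD R4, 3: R4=10+3=13
CMP R4, 19  (cmp 13,19)
JLT start: taken
after LOAD R2, [R5]: R2=M[212]=30
after XOR R2, 2: R2=30^2=28
after ADD R5, 4: R5=212+4=216
after ADD R4, 3: R4=13+3=16
CMP R4, 19  (cmp 16,19)
JLT start: taken
after LOAD R2, [R5]: R2=M[216]=30
after XOR R2, 2: R2=30^2=28
after ADD R5, 4: R5=216+4=220
after ADD R4, 3: R4=16+3=19
CMP R4, 19  (cmp 19,19)
JLT start: not taken
after XOR R2, 10: R2=28^10=22
STORE R2, [212] → M[212]=22
halt.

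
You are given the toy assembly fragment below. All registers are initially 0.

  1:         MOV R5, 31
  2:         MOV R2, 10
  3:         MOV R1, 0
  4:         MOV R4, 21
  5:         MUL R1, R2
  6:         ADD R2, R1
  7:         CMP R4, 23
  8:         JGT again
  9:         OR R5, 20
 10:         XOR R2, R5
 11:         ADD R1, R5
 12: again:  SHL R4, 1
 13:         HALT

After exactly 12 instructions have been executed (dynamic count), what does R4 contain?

42

after MOV R5, 31: R5=31
after MOV R2, 10: R2=10
after MOV R1, 0: R1=0
after MOV R4, 21: R4=21
after MUL R1, R2: R1=0*10=0
after ADD R2, R1: R2=10+0=10
CMP R4, 23  (cmp 21,23)
JGT again: not taken
after OR R5, 20: R5=31|20=31
after XOR R2, R5: R2=10^31=21
after ADD R1, R5: R1=0+31=31
after SHL R4, 1: R4=21<<1=42
After step 12: R4 = 42.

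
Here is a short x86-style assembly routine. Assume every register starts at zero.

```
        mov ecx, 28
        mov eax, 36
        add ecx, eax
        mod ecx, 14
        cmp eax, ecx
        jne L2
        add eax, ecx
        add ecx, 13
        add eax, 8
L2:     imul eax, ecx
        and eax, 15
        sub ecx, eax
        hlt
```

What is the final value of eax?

0

after mov ecx, 28: ecx=28
after mov eax, 36: eax=36
after add ecx, eax: ecx=28+36=64
after mod ecx, 14: ecx=64%14=8
cmp eax, ecx  (cmp 36,8)
jne L2: taken
after imul eax, ecx: eax=36*8=288
after and eax, 15: eax=288&15=0
after sub ecx, eax: ecx=8-0=8
halt.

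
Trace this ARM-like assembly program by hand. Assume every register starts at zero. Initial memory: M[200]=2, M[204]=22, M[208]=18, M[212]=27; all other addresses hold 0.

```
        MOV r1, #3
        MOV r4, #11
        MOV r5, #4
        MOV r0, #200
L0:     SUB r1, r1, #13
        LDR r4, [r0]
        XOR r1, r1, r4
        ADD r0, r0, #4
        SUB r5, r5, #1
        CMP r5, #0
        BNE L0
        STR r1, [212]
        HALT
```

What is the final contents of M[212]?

after MOV r1, #3: r1=3
after MOV r4, #11: r4=11
after MOV r5, #4: r5=4
after MOV r0, #200: r0=200
after SUB r1, r1, #13: r1=3-13=-10
after LDR r4, [r0]: r4=M[200]=2
after XOR r1, r1, r4: r1=(-10)^2=-12
after ADD r0, r0, #4: r0=200+4=204
after SUB r5, r5, #1: r5=4-1=3
CMP r5, #0  (cmp 3,0)
BNE L0: taken
after SUB r1, r1, #13: r1=(-12)-13=-25
after LDR r4, [r0]: r4=M[204]=22
after XOR r1, r1, r4: r1=(-25)^22=-15
after ADD r0, r0, #4: r0=204+4=208
after SUB r5, r5, #1: r5=3-1=2
CMP r5, #0  (cmp 2,0)
BNE L0: taken
after SUB r1, r1, #13: r1=(-15)-13=-28
after LDR r4, [r0]: r4=M[208]=18
after XOR r1, r1, r4: r1=(-28)^18=-10
after ADD r0, r0, #4: r0=208+4=212
after SUB r5, r5, #1: r5=2-1=1
CMP r5, #0  (cmp 1,0)
BNE L0: taken
after SUB r1, r1, #13: r1=(-10)-13=-23
after LDR r4, [r0]: r4=M[212]=27
after XOR r1, r1, r4: r1=(-23)^27=-14
after ADD r0, r0, #4: r0=212+4=216
after SUB r5, r5, #1: r5=1-1=0
CMP r5, #0  (cmp 0,0)
BNE L0: not taken
STR r1, [212] → M[212]=-14
halt.

-14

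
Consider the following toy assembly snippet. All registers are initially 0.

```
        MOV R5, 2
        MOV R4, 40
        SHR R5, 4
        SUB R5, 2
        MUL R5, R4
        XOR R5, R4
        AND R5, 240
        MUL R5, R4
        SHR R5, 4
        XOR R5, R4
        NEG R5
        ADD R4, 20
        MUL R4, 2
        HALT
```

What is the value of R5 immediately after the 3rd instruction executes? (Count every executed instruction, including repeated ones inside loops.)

0

MOV R5, 2 → R5=2
MOV R4, 40 → R4=40
SHR R5, 4 → R5=2>>4=0
After step 3: R5 = 0.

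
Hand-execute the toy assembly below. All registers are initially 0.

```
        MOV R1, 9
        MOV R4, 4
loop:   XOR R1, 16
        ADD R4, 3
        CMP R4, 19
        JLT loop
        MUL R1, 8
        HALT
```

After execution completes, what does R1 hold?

200

after MOV R1, 9: R1=9
after MOV R4, 4: R4=4
after XOR R1, 16: R1=9^16=25
after ADD R4, 3: R4=4+3=7
CMP R4, 19  (cmp 7,19)
JLT loop: taken
after XOR R1, 16: R1=25^16=9
after ADD R4, 3: R4=7+3=10
CMP R4, 19  (cmp 10,19)
JLT loop: taken
after XOR R1, 16: R1=9^16=25
after ADD R4, 3: R4=10+3=13
CMP R4, 19  (cmp 13,19)
JLT loop: taken
after XOR R1, 16: R1=25^16=9
after ADD R4, 3: R4=13+3=16
CMP R4, 19  (cmp 16,19)
JLT loop: taken
after XOR R1, 16: R1=9^16=25
after ADD R4, 3: R4=16+3=19
CMP R4, 19  (cmp 19,19)
JLT loop: not taken
after MUL R1, 8: R1=25*8=200
halt.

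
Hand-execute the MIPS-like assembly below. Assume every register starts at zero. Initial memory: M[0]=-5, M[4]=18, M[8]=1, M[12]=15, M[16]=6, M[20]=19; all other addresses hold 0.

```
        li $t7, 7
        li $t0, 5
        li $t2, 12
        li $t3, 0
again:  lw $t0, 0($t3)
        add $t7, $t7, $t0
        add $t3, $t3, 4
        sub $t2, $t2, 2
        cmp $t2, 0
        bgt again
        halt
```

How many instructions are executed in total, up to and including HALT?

$t7=7
$t0=5
$t2=12
$t3=0
$t0=M[0]=-5
$t7=7+(-5)=2
$t3=0+4=4
$t2=12-2=10
cmp $t2, 0  (cmp 10,0)
bgt again: taken
$t0=M[4]=18
$t7=2+18=20
$t3=4+4=8
$t2=10-2=8
cmp $t2, 0  (cmp 8,0)
bgt again: taken
$t0=M[8]=1
$t7=20+1=21
$t3=8+4=12
$t2=8-2=6
cmp $t2, 0  (cmp 6,0)
bgt again: taken
$t0=M[12]=15
$t7=21+15=36
$t3=12+4=16
$t2=6-2=4
cmp $t2, 0  (cmp 4,0)
bgt again: taken
$t0=M[16]=6
$t7=36+6=42
$t3=16+4=20
$t2=4-2=2
cmp $t2, 0  (cmp 2,0)
bgt again: taken
$t0=M[20]=19
$t7=42+19=61
$t3=20+4=24
$t2=2-2=0
cmp $t2, 0  (cmp 0,0)
bgt again: not taken
halt.
Total executed instructions: 41.

41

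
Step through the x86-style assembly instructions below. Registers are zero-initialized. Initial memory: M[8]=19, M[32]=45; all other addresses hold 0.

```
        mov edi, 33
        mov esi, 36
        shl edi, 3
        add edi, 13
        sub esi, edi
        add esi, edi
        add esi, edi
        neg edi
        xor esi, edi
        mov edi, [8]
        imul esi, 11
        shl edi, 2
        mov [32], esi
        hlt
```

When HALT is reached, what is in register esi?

-506

mov edi, 33 → edi=33
mov esi, 36 → esi=36
shl edi, 3 → edi=33<<3=264
add edi, 13 → edi=264+13=277
sub esi, edi → esi=36-277=-241
add esi, edi → esi=(-241)+277=36
add esi, edi → esi=36+277=313
neg edi → edi=-(277)=-277
xor esi, edi → esi=313^(-277)=-46
mov edi, [8] → edi=M[8]=19
imul esi, 11 → esi=(-46)*11=-506
shl edi, 2 → edi=19<<2=76
mov [32], esi → M[32]=-506
halt.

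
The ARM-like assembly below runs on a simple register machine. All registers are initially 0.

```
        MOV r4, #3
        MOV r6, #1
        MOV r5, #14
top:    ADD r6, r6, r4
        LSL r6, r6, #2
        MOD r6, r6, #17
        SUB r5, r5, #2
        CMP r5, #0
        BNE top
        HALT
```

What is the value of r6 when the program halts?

after MOV r4, #3: r4=3
after MOV r6, #1: r6=1
after MOV r5, #14: r5=14
after ADD r6, r6, r4: r6=1+3=4
after LSL r6, r6, #2: r6=4<<2=16
after MOD r6, r6, #17: r6=16%17=16
after SUB r5, r5, #2: r5=14-2=12
CMP r5, #0  (cmp 12,0)
BNE top: taken
after ADD r6, r6, r4: r6=16+3=19
after LSL r6, r6, #2: r6=19<<2=76
after MOD r6, r6, #17: r6=76%17=8
after SUB r5, r5, #2: r5=12-2=10
CMP r5, #0  (cmp 10,0)
BNE top: taken
after ADD r6, r6, r4: r6=8+3=11
after LSL r6, r6, #2: r6=11<<2=44
after MOD r6, r6, #17: r6=44%17=10
after SUB r5, r5, #2: r5=10-2=8
CMP r5, #0  (cmp 8,0)
BNE top: taken
after ADD r6, r6, r4: r6=10+3=13
after LSL r6, r6, #2: r6=13<<2=52
after MOD r6, r6, #17: r6=52%17=1
after SUB r5, r5, #2: r5=8-2=6
CMP r5, #0  (cmp 6,0)
BNE top: taken
after ADD r6, r6, r4: r6=1+3=4
after LSL r6, r6, #2: r6=4<<2=16
after MOD r6, r6, #17: r6=16%17=16
after SUB r5, r5, #2: r5=6-2=4
CMP r5, #0  (cmp 4,0)
BNE top: taken
after ADD r6, r6, r4: r6=16+3=19
after LSL r6, r6, #2: r6=19<<2=76
after MOD r6, r6, #17: r6=76%17=8
after SUB r5, r5, #2: r5=4-2=2
CMP r5, #0  (cmp 2,0)
BNE top: taken
after ADD r6, r6, r4: r6=8+3=11
after LSL r6, r6, #2: r6=11<<2=44
after MOD r6, r6, #17: r6=44%17=10
after SUB r5, r5, #2: r5=2-2=0
CMP r5, #0  (cmp 0,0)
BNE top: not taken
halt.

10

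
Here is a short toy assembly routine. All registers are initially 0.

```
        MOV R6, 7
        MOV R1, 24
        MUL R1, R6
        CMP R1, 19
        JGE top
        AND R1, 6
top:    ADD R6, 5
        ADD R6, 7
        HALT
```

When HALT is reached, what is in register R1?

168

MOV R6, 7 → R6=7
MOV R1, 24 → R1=24
MUL R1, R6 → R1=24*7=168
CMP R1, 19  (cmp 168,19)
JGE top: taken
ADD R6, 5 → R6=7+5=12
ADD R6, 7 → R6=12+7=19
halt.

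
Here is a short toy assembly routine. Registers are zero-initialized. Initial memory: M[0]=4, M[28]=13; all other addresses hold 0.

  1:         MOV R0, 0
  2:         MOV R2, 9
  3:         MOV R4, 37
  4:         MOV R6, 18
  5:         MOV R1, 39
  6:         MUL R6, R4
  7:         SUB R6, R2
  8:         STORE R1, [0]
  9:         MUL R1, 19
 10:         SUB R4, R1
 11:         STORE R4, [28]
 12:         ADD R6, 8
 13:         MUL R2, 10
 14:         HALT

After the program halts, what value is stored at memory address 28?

-704

MOV R0, 0 → R0=0
MOV R2, 9 → R2=9
MOV R4, 37 → R4=37
MOV R6, 18 → R6=18
MOV R1, 39 → R1=39
MUL R6, R4 → R6=18*37=666
SUB R6, R2 → R6=666-9=657
STORE R1, [0] → M[0]=39
MUL R1, 19 → R1=39*19=741
SUB R4, R1 → R4=37-741=-704
STORE R4, [28] → M[28]=-704
ADD R6, 8 → R6=657+8=665
MUL R2, 10 → R2=9*10=90
halt.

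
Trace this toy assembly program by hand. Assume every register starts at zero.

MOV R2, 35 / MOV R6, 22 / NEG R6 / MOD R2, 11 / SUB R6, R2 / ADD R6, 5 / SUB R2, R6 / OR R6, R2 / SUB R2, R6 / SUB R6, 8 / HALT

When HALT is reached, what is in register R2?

24

R2=35
R6=22
R6=-(22)=-22
R2=35%11=2
R6=(-22)-2=-24
R6=(-24)+5=-19
R2=2-(-19)=21
R6=(-19)|21=-3
R2=21-(-3)=24
R6=(-3)-8=-11
halt.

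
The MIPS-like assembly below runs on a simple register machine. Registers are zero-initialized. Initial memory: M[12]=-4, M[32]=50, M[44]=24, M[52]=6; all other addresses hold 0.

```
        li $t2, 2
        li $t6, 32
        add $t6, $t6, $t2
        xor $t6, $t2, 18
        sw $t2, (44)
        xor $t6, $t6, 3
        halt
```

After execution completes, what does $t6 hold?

19

after li $t2, 2: $t2=2
after li $t6, 32: $t6=32
after add $t6, $t6, $t2: $t6=32+2=34
after xor $t6, $t2, 18: $t6=2^18=16
sw $t2, (44) → M[44]=2
after xor $t6, $t6, 3: $t6=16^3=19
halt.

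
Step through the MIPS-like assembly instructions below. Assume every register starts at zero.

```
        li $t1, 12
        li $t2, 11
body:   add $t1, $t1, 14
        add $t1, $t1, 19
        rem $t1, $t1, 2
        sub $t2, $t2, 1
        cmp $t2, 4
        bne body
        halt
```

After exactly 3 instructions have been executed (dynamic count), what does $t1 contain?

26

$t1=12
$t2=11
$t1=12+14=26
After step 3: $t1 = 26.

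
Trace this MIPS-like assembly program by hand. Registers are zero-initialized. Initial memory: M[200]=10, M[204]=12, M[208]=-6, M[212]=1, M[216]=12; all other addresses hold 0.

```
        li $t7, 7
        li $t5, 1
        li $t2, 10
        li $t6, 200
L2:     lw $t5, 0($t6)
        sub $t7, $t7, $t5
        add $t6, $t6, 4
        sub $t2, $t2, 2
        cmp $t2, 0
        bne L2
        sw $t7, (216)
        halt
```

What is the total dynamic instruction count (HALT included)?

36

after li $t7, 7: $t7=7
after li $t5, 1: $t5=1
after li $t2, 10: $t2=10
after li $t6, 200: $t6=200
after lw $t5, 0($t6): $t5=M[200]=10
after sub $t7, $t7, $t5: $t7=7-10=-3
after add $t6, $t6, 4: $t6=200+4=204
after sub $t2, $t2, 2: $t2=10-2=8
cmp $t2, 0  (cmp 8,0)
bne L2: taken
after lw $t5, 0($t6): $t5=M[204]=12
after sub $t7, $t7, $t5: $t7=(-3)-12=-15
after add $t6, $t6, 4: $t6=204+4=208
after sub $t2, $t2, 2: $t2=8-2=6
cmp $t2, 0  (cmp 6,0)
bne L2: taken
after lw $t5, 0($t6): $t5=M[208]=-6
after sub $t7, $t7, $t5: $t7=(-15)-(-6)=-9
after add $t6, $t6, 4: $t6=208+4=212
after sub $t2, $t2, 2: $t2=6-2=4
cmp $t2, 0  (cmp 4,0)
bne L2: taken
after lw $t5, 0($t6): $t5=M[212]=1
after sub $t7, $t7, $t5: $t7=(-9)-1=-10
after add $t6, $t6, 4: $t6=212+4=216
after sub $t2, $t2, 2: $t2=4-2=2
cmp $t2, 0  (cmp 2,0)
bne L2: taken
after lw $t5, 0($t6): $t5=M[216]=12
after sub $t7, $t7, $t5: $t7=(-10)-12=-22
after add $t6, $t6, 4: $t6=216+4=220
after sub $t2, $t2, 2: $t2=2-2=0
cmp $t2, 0  (cmp 0,0)
bne L2: not taken
sw $t7, (216) → M[216]=-22
halt.
Total executed instructions: 36.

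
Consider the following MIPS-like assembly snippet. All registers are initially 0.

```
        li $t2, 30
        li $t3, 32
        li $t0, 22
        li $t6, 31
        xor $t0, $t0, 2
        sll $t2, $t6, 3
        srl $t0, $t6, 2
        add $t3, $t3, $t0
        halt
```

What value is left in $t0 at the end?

7

li $t2, 30 → $t2=30
li $t3, 32 → $t3=32
li $t0, 22 → $t0=22
li $t6, 31 → $t6=31
xor $t0, $t0, 2 → $t0=22^2=20
sll $t2, $t6, 3 → $t2=31<<3=248
srl $t0, $t6, 2 → $t0=31>>2=7
add $t3, $t3, $t0 → $t3=32+7=39
halt.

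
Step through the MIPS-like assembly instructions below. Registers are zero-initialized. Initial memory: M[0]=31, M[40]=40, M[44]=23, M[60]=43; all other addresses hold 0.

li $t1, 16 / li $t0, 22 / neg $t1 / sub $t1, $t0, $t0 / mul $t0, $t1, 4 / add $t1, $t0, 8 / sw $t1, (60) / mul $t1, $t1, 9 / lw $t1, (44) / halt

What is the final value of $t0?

0

$t1=16
$t0=22
$t1=-(16)=-16
$t1=22-22=0
$t0=0*4=0
$t1=0+8=8
sw $t1, (60) → M[60]=8
$t1=8*9=72
$t1=M[44]=23
halt.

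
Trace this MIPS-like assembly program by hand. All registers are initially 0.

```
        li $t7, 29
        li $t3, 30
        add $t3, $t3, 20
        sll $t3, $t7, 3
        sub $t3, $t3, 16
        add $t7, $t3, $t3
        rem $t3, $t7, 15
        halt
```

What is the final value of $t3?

12

li $t7, 29 → $t7=29
li $t3, 30 → $t3=30
add $t3, $t3, 20 → $t3=30+20=50
sll $t3, $t7, 3 → $t3=29<<3=232
sub $t3, $t3, 16 → $t3=232-16=216
add $t7, $t3, $t3 → $t7=216+216=432
rem $t3, $t7, 15 → $t3=432%15=12
halt.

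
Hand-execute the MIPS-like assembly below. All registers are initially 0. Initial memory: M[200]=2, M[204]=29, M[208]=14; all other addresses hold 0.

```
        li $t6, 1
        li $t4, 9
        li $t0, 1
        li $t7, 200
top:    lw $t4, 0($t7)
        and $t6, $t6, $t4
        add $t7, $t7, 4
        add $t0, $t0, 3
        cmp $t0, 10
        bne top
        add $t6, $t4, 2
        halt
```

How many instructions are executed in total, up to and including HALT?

24

after li $t6, 1: $t6=1
after li $t4, 9: $t4=9
after li $t0, 1: $t0=1
after li $t7, 200: $t7=200
after lw $t4, 0($t7): $t4=M[200]=2
after and $t6, $t6, $t4: $t6=1&2=0
after add $t7, $t7, 4: $t7=200+4=204
after add $t0, $t0, 3: $t0=1+3=4
cmp $t0, 10  (cmp 4,10)
bne top: taken
after lw $t4, 0($t7): $t4=M[204]=29
after and $t6, $t6, $t4: $t6=0&29=0
after add $t7, $t7, 4: $t7=204+4=208
after add $t0, $t0, 3: $t0=4+3=7
cmp $t0, 10  (cmp 7,10)
bne top: taken
after lw $t4, 0($t7): $t4=M[208]=14
after and $t6, $t6, $t4: $t6=0&14=0
after add $t7, $t7, 4: $t7=208+4=212
after add $t0, $t0, 3: $t0=7+3=10
cmp $t0, 10  (cmp 10,10)
bne top: not taken
after add $t6, $t4, 2: $t6=14+2=16
halt.
Total executed instructions: 24.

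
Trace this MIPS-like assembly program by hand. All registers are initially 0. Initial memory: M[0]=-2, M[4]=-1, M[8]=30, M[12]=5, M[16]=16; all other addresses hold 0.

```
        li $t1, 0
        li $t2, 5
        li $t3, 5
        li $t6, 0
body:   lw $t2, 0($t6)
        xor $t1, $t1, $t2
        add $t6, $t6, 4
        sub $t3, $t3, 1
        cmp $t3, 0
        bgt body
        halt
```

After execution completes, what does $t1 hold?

after li $t1, 0: $t1=0
after li $t2, 5: $t2=5
after li $t3, 5: $t3=5
after li $t6, 0: $t6=0
after lw $t2, 0($t6): $t2=M[0]=-2
after xor $t1, $t1, $t2: $t1=0^(-2)=-2
after add $t6, $t6, 4: $t6=0+4=4
after sub $t3, $t3, 1: $t3=5-1=4
cmp $t3, 0  (cmp 4,0)
bgt body: taken
after lw $t2, 0($t6): $t2=M[4]=-1
after xor $t1, $t1, $t2: $t1=(-2)^(-1)=1
after add $t6, $t6, 4: $t6=4+4=8
after sub $t3, $t3, 1: $t3=4-1=3
cmp $t3, 0  (cmp 3,0)
bgt body: taken
after lw $t2, 0($t6): $t2=M[8]=30
after xor $t1, $t1, $t2: $t1=1^30=31
after add $t6, $t6, 4: $t6=8+4=12
after sub $t3, $t3, 1: $t3=3-1=2
cmp $t3, 0  (cmp 2,0)
bgt body: taken
after lw $t2, 0($t6): $t2=M[12]=5
after xor $t1, $t1, $t2: $t1=31^5=26
after add $t6, $t6, 4: $t6=12+4=16
after sub $t3, $t3, 1: $t3=2-1=1
cmp $t3, 0  (cmp 1,0)
bgt body: taken
after lw $t2, 0($t6): $t2=M[16]=16
after xor $t1, $t1, $t2: $t1=26^16=10
after add $t6, $t6, 4: $t6=16+4=20
after sub $t3, $t3, 1: $t3=1-1=0
cmp $t3, 0  (cmp 0,0)
bgt body: not taken
halt.

10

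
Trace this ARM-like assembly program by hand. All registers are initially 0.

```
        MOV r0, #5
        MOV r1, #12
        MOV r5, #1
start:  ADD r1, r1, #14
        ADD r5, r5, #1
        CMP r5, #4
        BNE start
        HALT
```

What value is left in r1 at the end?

54

r0=5
r1=12
r5=1
r1=12+14=26
r5=1+1=2
CMP r5, #4  (cmp 2,4)
BNE start: taken
r1=26+14=40
r5=2+1=3
CMP r5, #4  (cmp 3,4)
BNE start: taken
r1=40+14=54
r5=3+1=4
CMP r5, #4  (cmp 4,4)
BNE start: not taken
halt.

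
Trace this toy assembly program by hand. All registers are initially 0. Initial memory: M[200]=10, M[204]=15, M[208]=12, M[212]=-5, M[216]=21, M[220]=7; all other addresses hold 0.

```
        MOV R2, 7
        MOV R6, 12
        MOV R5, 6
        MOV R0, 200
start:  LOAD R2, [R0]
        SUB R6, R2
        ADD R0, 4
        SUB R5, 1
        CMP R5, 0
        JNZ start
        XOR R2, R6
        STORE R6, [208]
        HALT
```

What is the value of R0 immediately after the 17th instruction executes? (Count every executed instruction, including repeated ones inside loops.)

R2=7
R6=12
R5=6
R0=200
R2=M[200]=10
R6=12-10=2
R0=200+4=204
R5=6-1=5
CMP R5, 0  (cmp 5,0)
JNZ start: taken
R2=M[204]=15
R6=2-15=-13
R0=204+4=208
R5=5-1=4
CMP R5, 0  (cmp 4,0)
JNZ start: taken
R2=M[208]=12
After step 17: R0 = 208.

208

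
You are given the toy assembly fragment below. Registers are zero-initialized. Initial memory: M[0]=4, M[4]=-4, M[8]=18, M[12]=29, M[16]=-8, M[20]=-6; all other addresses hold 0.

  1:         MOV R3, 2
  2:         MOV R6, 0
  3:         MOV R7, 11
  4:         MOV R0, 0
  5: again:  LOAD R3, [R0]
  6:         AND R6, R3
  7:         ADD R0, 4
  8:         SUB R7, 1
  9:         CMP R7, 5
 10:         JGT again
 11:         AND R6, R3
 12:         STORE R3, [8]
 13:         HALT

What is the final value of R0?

MOV R3, 2 → R3=2
MOV R6, 0 → R6=0
MOV R7, 11 → R7=11
MOV R0, 0 → R0=0
LOAD R3, [R0] → R3=M[0]=4
AND R6, R3 → R6=0&4=0
ADD R0, 4 → R0=0+4=4
SUB R7, 1 → R7=11-1=10
CMP R7, 5  (cmp 10,5)
JGT again: taken
LOAD R3, [R0] → R3=M[4]=-4
AND R6, R3 → R6=0&(-4)=0
ADD R0, 4 → R0=4+4=8
SUB R7, 1 → R7=10-1=9
CMP R7, 5  (cmp 9,5)
JGT again: taken
LOAD R3, [R0] → R3=M[8]=18
AND R6, R3 → R6=0&18=0
ADD R0, 4 → R0=8+4=12
SUB R7, 1 → R7=9-1=8
CMP R7, 5  (cmp 8,5)
JGT again: taken
LOAD R3, [R0] → R3=M[12]=29
AND R6, R3 → R6=0&29=0
ADD R0, 4 → R0=12+4=16
SUB R7, 1 → R7=8-1=7
CMP R7, 5  (cmp 7,5)
JGT again: taken
LOAD R3, [R0] → R3=M[16]=-8
AND R6, R3 → R6=0&(-8)=0
ADD R0, 4 → R0=16+4=20
SUB R7, 1 → R7=7-1=6
CMP R7, 5  (cmp 6,5)
JGT again: taken
LOAD R3, [R0] → R3=M[20]=-6
AND R6, R3 → R6=0&(-6)=0
ADD R0, 4 → R0=20+4=24
SUB R7, 1 → R7=6-1=5
CMP R7, 5  (cmp 5,5)
JGT again: not taken
AND R6, R3 → R6=0&(-6)=0
STORE R3, [8] → M[8]=-6
halt.

24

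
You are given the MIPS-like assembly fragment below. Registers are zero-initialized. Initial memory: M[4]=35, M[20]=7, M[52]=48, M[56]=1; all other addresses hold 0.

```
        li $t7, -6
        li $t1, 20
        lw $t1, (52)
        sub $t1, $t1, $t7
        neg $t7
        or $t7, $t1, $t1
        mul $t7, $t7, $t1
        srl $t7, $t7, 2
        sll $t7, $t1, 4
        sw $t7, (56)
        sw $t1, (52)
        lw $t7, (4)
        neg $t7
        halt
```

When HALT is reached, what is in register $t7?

$t7=-6
$t1=20
$t1=M[52]=48
$t1=48-(-6)=54
$t7=-(-6)=6
$t7=54|54=54
$t7=54*54=2916
$t7=2916>>2=729
$t7=54<<4=864
sw $t7, (56) → M[56]=864
sw $t1, (52) → M[52]=54
$t7=M[4]=35
$t7=-(35)=-35
halt.

-35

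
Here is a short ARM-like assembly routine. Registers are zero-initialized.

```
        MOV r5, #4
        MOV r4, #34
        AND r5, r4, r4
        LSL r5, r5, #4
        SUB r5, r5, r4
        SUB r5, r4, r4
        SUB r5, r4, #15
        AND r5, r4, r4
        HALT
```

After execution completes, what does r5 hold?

34

MOV r5, #4 → r5=4
MOV r4, #34 → r4=34
AND r5, r4, r4 → r5=34&34=34
LSL r5, r5, #4 → r5=34<<4=544
SUB r5, r5, r4 → r5=544-34=510
SUB r5, r4, r4 → r5=34-34=0
SUB r5, r4, #15 → r5=34-15=19
AND r5, r4, r4 → r5=34&34=34
halt.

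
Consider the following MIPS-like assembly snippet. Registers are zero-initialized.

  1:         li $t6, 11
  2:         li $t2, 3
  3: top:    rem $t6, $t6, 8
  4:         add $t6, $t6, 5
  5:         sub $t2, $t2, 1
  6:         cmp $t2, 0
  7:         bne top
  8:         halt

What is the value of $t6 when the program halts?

10

li $t6, 11 → $t6=11
li $t2, 3 → $t2=3
rem $t6, $t6, 8 → $t6=11%8=3
add $t6, $t6, 5 → $t6=3+5=8
sub $t2, $t2, 1 → $t2=3-1=2
cmp $t2, 0  (cmp 2,0)
bne top: taken
rem $t6, $t6, 8 → $t6=8%8=0
add $t6, $t6, 5 → $t6=0+5=5
sub $t2, $t2, 1 → $t2=2-1=1
cmp $t2, 0  (cmp 1,0)
bne top: taken
rem $t6, $t6, 8 → $t6=5%8=5
add $t6, $t6, 5 → $t6=5+5=10
sub $t2, $t2, 1 → $t2=1-1=0
cmp $t2, 0  (cmp 0,0)
bne top: not taken
halt.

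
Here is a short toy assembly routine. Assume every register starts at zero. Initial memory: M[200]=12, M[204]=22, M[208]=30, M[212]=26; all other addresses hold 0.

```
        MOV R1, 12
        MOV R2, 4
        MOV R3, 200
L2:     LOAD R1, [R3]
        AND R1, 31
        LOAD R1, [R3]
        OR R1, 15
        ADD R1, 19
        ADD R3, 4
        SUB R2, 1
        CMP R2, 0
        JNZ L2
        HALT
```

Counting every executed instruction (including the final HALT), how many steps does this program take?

after MOV R1, 12: R1=12
after MOV R2, 4: R2=4
after MOV R3, 200: R3=200
after LOAD R1, [R3]: R1=M[200]=12
after AND R1, 31: R1=12&31=12
after LOAD R1, [R3]: R1=M[200]=12
after OR R1, 15: R1=12|15=15
after ADD R1, 19: R1=15+19=34
after ADD R3, 4: R3=200+4=204
after SUB R2, 1: R2=4-1=3
CMP R2, 0  (cmp 3,0)
JNZ L2: taken
after LOAD R1, [R3]: R1=M[204]=22
after AND R1, 31: R1=22&31=22
after LOAD R1, [R3]: R1=M[204]=22
after OR R1, 15: R1=22|15=31
after ADD R1, 19: R1=31+19=50
after ADD R3, 4: R3=204+4=208
after SUB R2, 1: R2=3-1=2
CMP R2, 0  (cmp 2,0)
JNZ L2: taken
after LOAD R1, [R3]: R1=M[208]=30
after AND R1, 31: R1=30&31=30
after LOAD R1, [R3]: R1=M[208]=30
after OR R1, 15: R1=30|15=31
after ADD R1, 19: R1=31+19=50
after ADD R3, 4: R3=208+4=212
after SUB R2, 1: R2=2-1=1
CMP R2, 0  (cmp 1,0)
JNZ L2: taken
after LOAD R1, [R3]: R1=M[212]=26
after AND R1, 31: R1=26&31=26
after LOAD R1, [R3]: R1=M[212]=26
after OR R1, 15: R1=26|15=31
after ADD R1, 19: R1=31+19=50
after ADD R3, 4: R3=212+4=216
after SUB R2, 1: R2=1-1=0
CMP R2, 0  (cmp 0,0)
JNZ L2: not taken
halt.
Total executed instructions: 40.

40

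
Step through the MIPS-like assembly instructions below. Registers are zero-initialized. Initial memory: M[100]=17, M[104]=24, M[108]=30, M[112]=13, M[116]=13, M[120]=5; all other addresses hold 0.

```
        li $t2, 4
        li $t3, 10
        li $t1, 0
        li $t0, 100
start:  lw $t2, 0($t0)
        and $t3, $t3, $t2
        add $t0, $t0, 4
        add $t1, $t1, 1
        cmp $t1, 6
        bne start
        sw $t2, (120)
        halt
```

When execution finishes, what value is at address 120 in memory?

li $t2, 4 → $t2=4
li $t3, 10 → $t3=10
li $t1, 0 → $t1=0
li $t0, 100 → $t0=100
lw $t2, 0($t0) → $t2=M[100]=17
and $t3, $t3, $t2 → $t3=10&17=0
add $t0, $t0, 4 → $t0=100+4=104
add $t1, $t1, 1 → $t1=0+1=1
cmp $t1, 6  (cmp 1,6)
bne start: taken
lw $t2, 0($t0) → $t2=M[104]=24
and $t3, $t3, $t2 → $t3=0&24=0
add $t0, $t0, 4 → $t0=104+4=108
add $t1, $t1, 1 → $t1=1+1=2
cmp $t1, 6  (cmp 2,6)
bne start: taken
lw $t2, 0($t0) → $t2=M[108]=30
and $t3, $t3, $t2 → $t3=0&30=0
add $t0, $t0, 4 → $t0=108+4=112
add $t1, $t1, 1 → $t1=2+1=3
cmp $t1, 6  (cmp 3,6)
bne start: taken
lw $t2, 0($t0) → $t2=M[112]=13
and $t3, $t3, $t2 → $t3=0&13=0
add $t0, $t0, 4 → $t0=112+4=116
add $t1, $t1, 1 → $t1=3+1=4
cmp $t1, 6  (cmp 4,6)
bne start: taken
lw $t2, 0($t0) → $t2=M[116]=13
and $t3, $t3, $t2 → $t3=0&13=0
add $t0, $t0, 4 → $t0=116+4=120
add $t1, $t1, 1 → $t1=4+1=5
cmp $t1, 6  (cmp 5,6)
bne start: taken
lw $t2, 0($t0) → $t2=M[120]=5
and $t3, $t3, $t2 → $t3=0&5=0
add $t0, $t0, 4 → $t0=120+4=124
add $t1, $t1, 1 → $t1=5+1=6
cmp $t1, 6  (cmp 6,6)
bne start: not taken
sw $t2, (120) → M[120]=5
halt.

5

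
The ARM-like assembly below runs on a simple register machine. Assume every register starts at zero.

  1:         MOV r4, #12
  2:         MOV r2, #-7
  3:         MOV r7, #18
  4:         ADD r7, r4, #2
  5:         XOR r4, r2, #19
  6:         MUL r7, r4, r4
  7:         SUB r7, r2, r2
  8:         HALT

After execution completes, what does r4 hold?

MOV r4, #12 → r4=12
MOV r2, #-7 → r2=-7
MOV r7, #18 → r7=18
ADD r7, r4, #2 → r7=12+2=14
XOR r4, r2, #19 → r4=(-7)^19=-22
MUL r7, r4, r4 → r7=(-22)*(-22)=484
SUB r7, r2, r2 → r7=(-7)-(-7)=0
halt.

-22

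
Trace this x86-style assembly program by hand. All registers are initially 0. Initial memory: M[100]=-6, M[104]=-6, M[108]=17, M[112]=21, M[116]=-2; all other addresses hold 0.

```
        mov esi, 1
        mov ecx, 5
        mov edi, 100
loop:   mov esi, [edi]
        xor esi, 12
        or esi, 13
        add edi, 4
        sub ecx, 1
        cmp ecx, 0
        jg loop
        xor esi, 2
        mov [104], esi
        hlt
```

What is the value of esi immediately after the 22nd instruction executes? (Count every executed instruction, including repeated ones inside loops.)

after mov esi, 1: esi=1
after mov ecx, 5: ecx=5
after mov edi, 100: edi=100
after mov esi, [edi]: esi=M[100]=-6
after xor esi, 12: esi=(-6)^12=-10
after or esi, 13: esi=(-10)|13=-1
after add edi, 4: edi=100+4=104
after sub ecx, 1: ecx=5-1=4
cmp ecx, 0  (cmp 4,0)
jg loop: taken
after mov esi, [edi]: esi=M[104]=-6
after xor esi, 12: esi=(-6)^12=-10
after or esi, 13: esi=(-10)|13=-1
after add edi, 4: edi=104+4=108
after sub ecx, 1: ecx=4-1=3
cmp ecx, 0  (cmp 3,0)
jg loop: taken
after mov esi, [edi]: esi=M[108]=17
after xor esi, 12: esi=17^12=29
after or esi, 13: esi=29|13=29
after add edi, 4: edi=108+4=112
after sub ecx, 1: ecx=3-1=2
After step 22: esi = 29.

29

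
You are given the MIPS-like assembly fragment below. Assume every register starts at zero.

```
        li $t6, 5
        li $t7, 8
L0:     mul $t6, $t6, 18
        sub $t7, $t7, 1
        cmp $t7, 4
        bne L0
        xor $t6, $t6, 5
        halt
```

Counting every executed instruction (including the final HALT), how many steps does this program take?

after li $t6, 5: $t6=5
after li $t7, 8: $t7=8
after mul $t6, $t6, 18: $t6=5*18=90
after sub $t7, $t7, 1: $t7=8-1=7
cmp $t7, 4  (cmp 7,4)
bne L0: taken
after mul $t6, $t6, 18: $t6=90*18=1620
after sub $t7, $t7, 1: $t7=7-1=6
cmp $t7, 4  (cmp 6,4)
bne L0: taken
after mul $t6, $t6, 18: $t6=1620*18=29160
after sub $t7, $t7, 1: $t7=6-1=5
cmp $t7, 4  (cmp 5,4)
bne L0: taken
after mul $t6, $t6, 18: $t6=29160*18=524880
after sub $t7, $t7, 1: $t7=5-1=4
cmp $t7, 4  (cmp 4,4)
bne L0: not taken
after xor $t6, $t6, 5: $t6=524880^5=524885
halt.
Total executed instructions: 20.

20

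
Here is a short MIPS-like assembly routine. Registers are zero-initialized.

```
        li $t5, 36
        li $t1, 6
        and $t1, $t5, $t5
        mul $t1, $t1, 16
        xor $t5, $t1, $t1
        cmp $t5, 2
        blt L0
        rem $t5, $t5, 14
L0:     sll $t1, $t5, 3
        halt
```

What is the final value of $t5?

0

$t5=36
$t1=6
$t1=36&36=36
$t1=36*16=576
$t5=576^576=0
cmp $t5, 2  (cmp 0,2)
blt L0: taken
$t1=0<<3=0
halt.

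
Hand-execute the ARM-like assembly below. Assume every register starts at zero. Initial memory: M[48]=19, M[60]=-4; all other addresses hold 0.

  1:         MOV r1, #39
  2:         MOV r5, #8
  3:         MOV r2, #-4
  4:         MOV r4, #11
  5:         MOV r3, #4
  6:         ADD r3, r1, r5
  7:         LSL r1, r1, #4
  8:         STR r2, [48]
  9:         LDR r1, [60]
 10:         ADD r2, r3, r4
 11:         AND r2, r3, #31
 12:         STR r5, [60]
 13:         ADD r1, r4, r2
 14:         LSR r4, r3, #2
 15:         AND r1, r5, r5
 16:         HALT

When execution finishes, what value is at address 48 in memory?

r1=39
r5=8
r2=-4
r4=11
r3=4
r3=39+8=47
r1=39<<4=624
STR r2, [48] → M[48]=-4
r1=M[60]=-4
r2=47+11=58
r2=47&31=15
STR r5, [60] → M[60]=8
r1=11+15=26
r4=47>>2=11
r1=8&8=8
halt.

-4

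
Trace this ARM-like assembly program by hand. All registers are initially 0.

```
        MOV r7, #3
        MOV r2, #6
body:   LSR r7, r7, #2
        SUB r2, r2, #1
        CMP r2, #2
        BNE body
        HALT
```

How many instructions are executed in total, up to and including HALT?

after MOV r7, #3: r7=3
after MOV r2, #6: r2=6
after LSR r7, r7, #2: r7=3>>2=0
after SUB r2, r2, #1: r2=6-1=5
CMP r2, #2  (cmp 5,2)
BNE body: taken
after LSR r7, r7, #2: r7=0>>2=0
after SUB r2, r2, #1: r2=5-1=4
CMP r2, #2  (cmp 4,2)
BNE body: taken
after LSR r7, r7, #2: r7=0>>2=0
after SUB r2, r2, #1: r2=4-1=3
CMP r2, #2  (cmp 3,2)
BNE body: taken
after LSR r7, r7, #2: r7=0>>2=0
after SUB r2, r2, #1: r2=3-1=2
CMP r2, #2  (cmp 2,2)
BNE body: not taken
halt.
Total executed instructions: 19.

19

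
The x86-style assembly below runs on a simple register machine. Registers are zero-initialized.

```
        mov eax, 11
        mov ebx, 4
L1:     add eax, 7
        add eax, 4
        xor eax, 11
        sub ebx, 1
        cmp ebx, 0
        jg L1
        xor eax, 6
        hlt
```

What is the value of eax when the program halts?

after mov eax, 11: eax=11
after mov ebx, 4: ebx=4
after add eax, 7: eax=11+7=18
after add eax, 4: eax=18+4=22
after xor eax, 11: eax=22^11=29
after sub ebx, 1: ebx=4-1=3
cmp ebx, 0  (cmp 3,0)
jg L1: taken
after add eax, 7: eax=29+7=36
after add eax, 4: eax=36+4=40
after xor eax, 11: eax=40^11=35
after sub ebx, 1: ebx=3-1=2
cmp ebx, 0  (cmp 2,0)
jg L1: taken
after add eax, 7: eax=35+7=42
after add eax, 4: eax=42+4=46
after xor eax, 11: eax=46^11=37
after sub ebx, 1: ebx=2-1=1
cmp ebx, 0  (cmp 1,0)
jg L1: taken
after add eax, 7: eax=37+7=44
after add eax, 4: eax=44+4=48
after xor eax, 11: eax=48^11=59
after sub ebx, 1: ebx=1-1=0
cmp ebx, 0  (cmp 0,0)
jg L1: not taken
after xor eax, 6: eax=59^6=61
halt.

61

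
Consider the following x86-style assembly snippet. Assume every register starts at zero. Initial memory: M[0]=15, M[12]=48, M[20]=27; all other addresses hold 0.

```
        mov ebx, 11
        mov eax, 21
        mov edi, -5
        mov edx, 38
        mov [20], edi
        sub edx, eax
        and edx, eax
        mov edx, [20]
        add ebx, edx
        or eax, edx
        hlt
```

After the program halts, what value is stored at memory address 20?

-5

after mov ebx, 11: ebx=11
after mov eax, 21: eax=21
after mov edi, -5: edi=-5
after mov edx, 38: edx=38
mov [20], edi → M[20]=-5
after sub edx, eax: edx=38-21=17
after and edx, eax: edx=17&21=17
after mov edx, [20]: edx=M[20]=-5
after add ebx, edx: ebx=11+(-5)=6
after or eax, edx: eax=21|(-5)=-1
halt.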